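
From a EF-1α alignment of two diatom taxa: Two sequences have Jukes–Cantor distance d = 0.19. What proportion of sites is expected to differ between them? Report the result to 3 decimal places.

0.168

p = (3/4)(1 − e^(−4d/3)) = 0.75 × (1 − e^(-0.253333)) = 0.75 × (1 − 0.776209) = 0.167843.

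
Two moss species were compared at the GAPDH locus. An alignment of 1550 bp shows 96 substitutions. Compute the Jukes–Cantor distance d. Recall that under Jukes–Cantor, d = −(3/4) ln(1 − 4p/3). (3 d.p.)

p = 96/1550 ≈ 0.061935.
d = −(3/4) ln(1 − 4p/3) = −0.75 ln(1 − 0.08258) = −0.75 ln(0.91742)
  = −0.75 × (-0.086190) = 0.064643 substitutions/site.

0.065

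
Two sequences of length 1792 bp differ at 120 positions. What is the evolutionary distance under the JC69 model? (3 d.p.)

0.070

p = 120/1792 ≈ 0.066964.
d = −(3/4) ln(1 − 4p/3) = −0.75 ln(1 − 0.089285) = −0.75 ln(0.910715)
  = −0.75 × (-0.093525) = 0.070144 substitutions/site.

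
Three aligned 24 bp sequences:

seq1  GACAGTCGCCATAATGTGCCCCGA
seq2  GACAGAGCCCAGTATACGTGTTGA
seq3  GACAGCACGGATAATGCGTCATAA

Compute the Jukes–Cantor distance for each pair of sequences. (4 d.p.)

d(seq1,seq2) = 0.7083, d(seq1,seq3) = 0.6082, d(seq2,seq3) = 0.6082

seq1–seq2: 11/24 sites differ → p ≈ 0.458333, d = −0.75 ln(1 − 0.611111) = 0.708346 ≈ 0.7083.
seq1–seq3: 10/24 sites differ → p ≈ 0.416667, d = −0.75 ln(1 − 0.555556) = 0.608198 ≈ 0.6082.
seq2–seq3: 10/24 sites differ → p ≈ 0.416667, d = −0.75 ln(1 − 0.555556) = 0.608198 ≈ 0.6082.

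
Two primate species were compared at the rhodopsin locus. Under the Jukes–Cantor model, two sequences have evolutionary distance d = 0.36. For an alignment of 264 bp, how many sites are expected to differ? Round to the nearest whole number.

Invert JC69: p = (3/4)(1 − e^(−4d/3)) = 0.75 × (1 − e^(-0.48)) = 0.75 × (1 − 0.618783) = 0.285913.
Expected differing sites = pL ≈ 0.285913 × 264 = 75.481032 ≈ 75.

75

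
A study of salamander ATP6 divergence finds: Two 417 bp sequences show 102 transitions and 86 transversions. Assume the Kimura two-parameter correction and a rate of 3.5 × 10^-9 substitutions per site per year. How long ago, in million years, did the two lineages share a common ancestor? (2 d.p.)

103.92

P = 102/417 ≈ 0.244604 and Q = 86/417 ≈ 0.206235.
Under the Kimura two-parameter model, d = −½ ln(1 − 2P − Q) − ¼ ln(1 − 2Q).
1 − 2P − Q = 0.304557, giving −½ ln(0.304557) = 0.594449.
1 − 2Q = 0.58753, giving −¼ ln(0.58753) = 0.132957.
d = 0.594449 + 0.132957 = 0.727406.
Under a molecular clock d = 2μt, so t = d/(2μ) = 0.727406 / (2 × 3.5 × 10^-9) = 103.92 million years.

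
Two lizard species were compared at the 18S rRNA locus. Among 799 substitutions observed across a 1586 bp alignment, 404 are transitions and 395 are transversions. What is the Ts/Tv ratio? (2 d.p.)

R = 404/395 = 1.022784… ≈ 1.02 (to 2 d.p.).

1.02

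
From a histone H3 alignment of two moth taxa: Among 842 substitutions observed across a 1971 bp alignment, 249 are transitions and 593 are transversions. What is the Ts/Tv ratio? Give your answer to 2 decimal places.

0.42

R = 249/593 = 0.419898… ≈ 0.42 (to 2 d.p.).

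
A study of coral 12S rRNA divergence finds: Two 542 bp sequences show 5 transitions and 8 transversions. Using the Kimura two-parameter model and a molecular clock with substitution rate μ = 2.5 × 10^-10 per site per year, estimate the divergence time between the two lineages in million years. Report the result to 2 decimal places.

P = 5/542 ≈ 0.009225 and Q = 8/542 ≈ 0.01476.
Under the Kimura two-parameter model, d = −½ ln(1 − 2P − Q) − ¼ ln(1 − 2Q).
1 − 2P − Q = 0.96679, giving −½ ln(0.96679) = 0.016887.
1 − 2Q = 0.97048, giving −¼ ln(0.97048) = 0.007491.
d = 0.016887 + 0.007491 = 0.024378.
Under a molecular clock d = 2μt, so t = d/(2μ) = 0.024378 / (2 × 2.5 × 10^-10) = 48.76 million years.

48.76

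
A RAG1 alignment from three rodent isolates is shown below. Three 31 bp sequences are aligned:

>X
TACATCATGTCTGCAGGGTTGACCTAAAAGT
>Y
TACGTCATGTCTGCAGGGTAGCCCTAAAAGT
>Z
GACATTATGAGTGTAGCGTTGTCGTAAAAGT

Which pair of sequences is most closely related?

X–Y: 3/31 differ, p = 0.097, d = 0.104.
X–Z: 8/31 differ, p = 0.258, d = 0.316.
Y–Z: 10/31 differ, p = 0.323, d = 0.422.
The smallest distance is between X and Y.

X and Y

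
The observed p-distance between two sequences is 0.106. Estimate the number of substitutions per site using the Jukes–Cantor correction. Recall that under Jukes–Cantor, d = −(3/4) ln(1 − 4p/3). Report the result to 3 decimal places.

0.114

d = −(3/4) ln(1 − 4p/3) = −0.75 ln(1 − 0.141333) = −0.75 ln(0.858667)
  = −0.75 × (-0.152374) = 0.114281 substitutions/site.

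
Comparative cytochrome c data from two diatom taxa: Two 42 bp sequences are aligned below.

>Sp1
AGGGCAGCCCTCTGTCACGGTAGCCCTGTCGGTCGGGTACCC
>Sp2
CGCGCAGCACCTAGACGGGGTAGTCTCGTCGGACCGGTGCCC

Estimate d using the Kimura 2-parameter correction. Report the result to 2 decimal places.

0.49

Of 42 sites, 7 differences are transitions and 8 are transversions, so P = 7/42 ≈ 0.166667 and Q = 8/42 ≈ 0.190476.
Under the Kimura two-parameter model, d = −½ ln(1 − 2P − Q) − ¼ ln(1 − 2Q).
1 − 2P − Q = 0.47619, giving −½ ln(0.47619) = 0.370969.
1 − 2Q = 0.619048, giving −¼ ln(0.619048) = 0.119893.
d = 0.370969 + 0.119893 = 0.490862.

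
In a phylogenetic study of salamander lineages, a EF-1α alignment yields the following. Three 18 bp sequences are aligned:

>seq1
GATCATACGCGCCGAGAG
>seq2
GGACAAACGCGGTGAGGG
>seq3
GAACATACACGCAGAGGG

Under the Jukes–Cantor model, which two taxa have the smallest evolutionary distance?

seq1–seq2: 6/18 differ, p = 0.333, d = 0.441.
seq1–seq3: 4/18 differ, p = 0.222, d = 0.264.
seq2–seq3: 5/18 differ, p = 0.278, d = 0.347.
The smallest distance is between seq1 and seq3.

seq1 and seq3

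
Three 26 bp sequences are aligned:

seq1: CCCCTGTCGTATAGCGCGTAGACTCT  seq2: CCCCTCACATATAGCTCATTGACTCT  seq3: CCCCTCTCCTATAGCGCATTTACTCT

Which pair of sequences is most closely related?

seq1–seq2: 6/26 differ, p = 0.231, d = 0.276.
seq1–seq3: 5/26 differ, p = 0.192, d = 0.222.
seq2–seq3: 4/26 differ, p = 0.154, d = 0.172.
The smallest distance is between seq2 and seq3.

seq2 and seq3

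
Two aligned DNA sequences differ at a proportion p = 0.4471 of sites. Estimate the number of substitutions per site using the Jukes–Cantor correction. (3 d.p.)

0.680

d = −(3/4) ln(1 − 4p/3) = −0.75 ln(1 − 0.596133) = −0.75 ln(0.403867)
  = −0.75 × (-0.906670) = 0.680003 substitutions/site.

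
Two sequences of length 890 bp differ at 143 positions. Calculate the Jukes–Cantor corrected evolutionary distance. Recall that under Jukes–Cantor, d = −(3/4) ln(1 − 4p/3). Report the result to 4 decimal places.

0.1808

p = 143/890 ≈ 0.160674.
d = −(3/4) ln(1 − 4p/3) = −0.75 ln(1 − 0.214232) = −0.75 ln(0.785768)
  = −0.75 × (-0.241094) = 0.180821 substitutions/site.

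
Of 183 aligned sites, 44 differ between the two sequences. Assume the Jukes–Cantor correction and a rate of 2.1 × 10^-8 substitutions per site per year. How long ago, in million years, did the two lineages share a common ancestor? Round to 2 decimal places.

6.90

p = 44/183 ≈ 0.240437.
d = −(3/4) ln(1 − 4p/3) = −0.75 ln(1 − 0.320583) = −0.75 ln(0.679417)
  = −0.75 × (-0.386520) = 0.289890 substitutions/site.
Under a molecular clock d = 2μt, so t = d/(2μ) = 0.289890 / (2 × 2.1 × 10^-8) = 6.90 million years.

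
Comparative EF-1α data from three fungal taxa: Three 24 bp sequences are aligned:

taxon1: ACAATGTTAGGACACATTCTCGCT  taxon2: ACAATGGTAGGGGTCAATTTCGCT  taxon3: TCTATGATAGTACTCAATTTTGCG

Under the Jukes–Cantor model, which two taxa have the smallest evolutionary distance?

taxon1 and taxon2

taxon1–taxon2: 6/24 differ, p = 0.250, d = 0.304.
taxon1–taxon3: 9/24 differ, p = 0.375, d = 0.520.
taxon2–taxon3: 8/24 differ, p = 0.333, d = 0.441.
The smallest distance is between taxon1 and taxon2.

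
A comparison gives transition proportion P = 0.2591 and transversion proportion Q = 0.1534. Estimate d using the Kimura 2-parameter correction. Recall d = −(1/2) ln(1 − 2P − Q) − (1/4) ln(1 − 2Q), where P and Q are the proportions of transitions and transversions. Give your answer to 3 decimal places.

0.648

Under the Kimura two-parameter model, d = −½ ln(1 − 2P − Q) − ¼ ln(1 − 2Q).
1 − 2P − Q = 0.3284, giving −½ ln(0.3284) = 0.556761.
1 − 2Q = 0.6932, giving −¼ ln(0.6932) = 0.091609.
d = 0.556761 + 0.091609 = 0.648370.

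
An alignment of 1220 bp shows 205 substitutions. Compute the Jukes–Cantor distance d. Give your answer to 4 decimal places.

0.1902

p = 205/1220 ≈ 0.168033.
d = −(3/4) ln(1 − 4p/3) = −0.75 ln(1 − 0.224044) = −0.75 ln(0.775956)
  = −0.75 × (-0.253659) = 0.190244 substitutions/site.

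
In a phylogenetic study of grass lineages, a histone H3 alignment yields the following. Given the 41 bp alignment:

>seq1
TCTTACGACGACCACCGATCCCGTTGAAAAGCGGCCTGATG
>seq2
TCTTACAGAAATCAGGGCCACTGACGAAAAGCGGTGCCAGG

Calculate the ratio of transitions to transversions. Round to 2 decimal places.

Transitions are A↔G and C↔T; transversions are all other mismatches.
Transitions: 9. Transversions: 9.
R = 9/9 = 1.00.

1.00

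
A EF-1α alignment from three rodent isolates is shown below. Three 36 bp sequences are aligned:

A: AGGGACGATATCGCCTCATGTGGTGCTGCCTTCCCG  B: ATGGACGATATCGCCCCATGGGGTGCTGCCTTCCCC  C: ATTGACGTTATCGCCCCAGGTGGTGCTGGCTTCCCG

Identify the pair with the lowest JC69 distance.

A–B: 4/36 differ, p = 0.111, d = 0.120.
A–C: 6/36 differ, p = 0.167, d = 0.188.
B–C: 6/36 differ, p = 0.167, d = 0.188.
The smallest distance is between A and B.

A and B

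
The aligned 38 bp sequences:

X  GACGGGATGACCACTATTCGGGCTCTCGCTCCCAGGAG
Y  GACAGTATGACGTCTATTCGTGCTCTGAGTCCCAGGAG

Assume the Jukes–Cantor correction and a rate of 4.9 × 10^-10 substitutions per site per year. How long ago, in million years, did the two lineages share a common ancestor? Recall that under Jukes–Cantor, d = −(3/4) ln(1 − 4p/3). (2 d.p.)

252.15

The sequences differ at 8 of 38 sites (4, 6, 12, 13, 21, 27, 28, 29), so p = 8/38 ≈ 0.210526.
d = −(3/4) ln(1 − 4p/3) = −0.75 ln(1 − 0.280701) = −0.75 ln(0.719299)
  = −0.75 × (-0.329478) = 0.247109 substitutions/site.
Under a molecular clock d = 2μt, so t = d/(2μ) = 0.247109 / (2 × 4.9 × 10^-10) = 252.15 million years.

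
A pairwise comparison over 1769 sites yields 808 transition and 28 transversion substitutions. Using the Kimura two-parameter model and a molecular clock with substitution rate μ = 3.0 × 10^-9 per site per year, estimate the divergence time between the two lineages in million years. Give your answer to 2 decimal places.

P = 808/1769 ≈ 0.456755 and Q = 28/1769 ≈ 0.015828.
Under the Kimura two-parameter model, d = −½ ln(1 − 2P − Q) − ¼ ln(1 − 2Q).
1 − 2P − Q = 0.070662, giving −½ ln(0.070662) = 1.324924.
1 − 2Q = 0.968344, giving −¼ ln(0.968344) = 0.008042.
d = 1.324924 + 0.008042 = 1.332966.
Under a molecular clock d = 2μt, so t = d/(2μ) = 1.332966 / (2 × 3.0 × 10^-9) = 222.16 million years.

222.16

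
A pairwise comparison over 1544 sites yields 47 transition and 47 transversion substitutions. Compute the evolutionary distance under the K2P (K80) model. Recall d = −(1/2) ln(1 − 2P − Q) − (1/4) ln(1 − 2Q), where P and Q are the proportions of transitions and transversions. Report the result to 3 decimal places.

0.064

P = 47/1544 ≈ 0.03044 and Q = 47/1544 ≈ 0.03044.
Under the Kimura two-parameter model, d = −½ ln(1 − 2P − Q) − ¼ ln(1 − 2Q).
1 − 2P − Q = 0.90868, giving −½ ln(0.90868) = 0.047881.
1 − 2Q = 0.93912, giving −¼ ln(0.93912) = 0.015703.
d = 0.047881 + 0.015703 = 0.063584.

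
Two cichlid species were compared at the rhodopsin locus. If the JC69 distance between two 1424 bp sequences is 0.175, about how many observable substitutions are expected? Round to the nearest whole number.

Invert JC69: p = (3/4)(1 − e^(−4d/3)) = 0.75 × (1 − e^(-0.233333)) = 0.75 × (1 − 0.791890) = 0.156083.
Expected differing sites = pL ≈ 0.156083 × 1424 = 222.262192 ≈ 222.

222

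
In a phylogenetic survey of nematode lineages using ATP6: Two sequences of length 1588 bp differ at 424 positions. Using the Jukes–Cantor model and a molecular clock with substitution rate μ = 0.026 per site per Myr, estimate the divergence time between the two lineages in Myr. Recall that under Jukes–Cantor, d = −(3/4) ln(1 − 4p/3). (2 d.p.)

p = 424/1588 ≈ 0.267003.
d = −(3/4) ln(1 − 4p/3) = −0.75 ln(1 − 0.356004) = −0.75 ln(0.643996)
  = −0.75 × (-0.440063) = 0.330047 substitutions/site.
Under a molecular clock d = 2μt, so t = d/(2μ) = 0.330047 / (2 × 0.026) = 6.35 Myr.

6.35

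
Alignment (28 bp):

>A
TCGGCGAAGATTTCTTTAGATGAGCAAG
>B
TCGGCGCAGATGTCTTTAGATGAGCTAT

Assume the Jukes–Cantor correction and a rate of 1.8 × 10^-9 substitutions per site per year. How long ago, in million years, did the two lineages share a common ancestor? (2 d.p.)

44.02

The sequences differ at 4 of 28 sites (7, 12, 26, 28), so p = 4/28 ≈ 0.142857.
d = −(3/4) ln(1 − 4p/3) = −0.75 ln(1 − 0.190476) = −0.75 ln(0.809524)
  = −0.75 × (-0.211309) = 0.158482 substitutions/site.
Under a molecular clock d = 2μt, so t = d/(2μ) = 0.158482 / (2 × 1.8 × 10^-9) = 44.02 million years.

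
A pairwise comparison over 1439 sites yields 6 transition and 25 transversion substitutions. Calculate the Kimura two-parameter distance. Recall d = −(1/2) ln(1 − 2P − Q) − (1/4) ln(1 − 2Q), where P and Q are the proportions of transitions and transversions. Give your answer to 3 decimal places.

P = 6/1439 ≈ 0.00417 and Q = 25/1439 ≈ 0.017373.
Under the Kimura two-parameter model, d = −½ ln(1 − 2P − Q) − ¼ ln(1 − 2Q).
1 − 2P − Q = 0.974287, giving −½ ln(0.974287) = 0.013025.
1 − 2Q = 0.965254, giving −¼ ln(0.965254) = 0.008841.
d = 0.013025 + 0.008841 = 0.021866.

0.022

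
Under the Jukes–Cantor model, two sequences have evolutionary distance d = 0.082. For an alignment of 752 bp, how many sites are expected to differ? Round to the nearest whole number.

Invert JC69: p = (3/4)(1 − e^(−4d/3)) = 0.75 × (1 − e^(-0.109333)) = 0.75 × (1 − 0.896432) = 0.077676.
Expected differing sites = pL ≈ 0.077676 × 752 = 58.412352 ≈ 58.

58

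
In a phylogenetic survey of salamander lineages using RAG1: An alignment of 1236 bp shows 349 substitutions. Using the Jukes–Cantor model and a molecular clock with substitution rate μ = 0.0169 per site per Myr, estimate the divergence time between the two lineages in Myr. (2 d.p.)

10.48

p = 349/1236 ≈ 0.282362.
d = −(3/4) ln(1 − 4p/3) = −0.75 ln(1 − 0.376483) = −0.75 ln(0.623517)
  = −0.75 × (-0.472379) = 0.354284 substitutions/site.
Under a molecular clock d = 2μt, so t = d/(2μ) = 0.354284 / (2 × 0.0169) = 10.48 Myr.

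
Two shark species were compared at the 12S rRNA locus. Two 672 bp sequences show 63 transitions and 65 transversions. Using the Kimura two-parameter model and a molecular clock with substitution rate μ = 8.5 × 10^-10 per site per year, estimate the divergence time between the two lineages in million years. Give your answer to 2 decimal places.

129.97

P = 63/672 = 0.09375 and Q = 65/672 ≈ 0.096726.
Under the Kimura two-parameter model, d = −½ ln(1 − 2P − Q) − ¼ ln(1 − 2Q).
1 − 2P − Q = 0.715774, giving −½ ln(0.715774) = 0.167195.
1 − 2Q = 0.806548, giving −¼ ln(0.806548) = 0.053748.
d = 0.167195 + 0.053748 = 0.220943.
Under a molecular clock d = 2μt, so t = d/(2μ) = 0.220943 / (2 × 8.5 × 10^-10) = 129.97 million years.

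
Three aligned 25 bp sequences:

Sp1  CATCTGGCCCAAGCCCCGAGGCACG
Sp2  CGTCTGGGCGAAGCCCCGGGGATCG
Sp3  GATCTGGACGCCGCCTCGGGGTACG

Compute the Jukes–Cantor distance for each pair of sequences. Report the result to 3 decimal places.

d(Sp1,Sp2) = 0.289, d(Sp1,Sp3) = 0.417, d(Sp2,Sp3) = 0.417

Sp1–Sp2: 6/25 sites differ → p = 0.24, d = −0.75 ln(1 − 0.32) = 0.289247 ≈ 0.289.
Sp1–Sp3: 8/25 sites differ → p = 0.32, d = −0.75 ln(1 − 0.426667) = 0.417216 ≈ 0.417.
Sp2–Sp3: 8/25 sites differ → p = 0.32, d = −0.75 ln(1 − 0.426667) = 0.417216 ≈ 0.417.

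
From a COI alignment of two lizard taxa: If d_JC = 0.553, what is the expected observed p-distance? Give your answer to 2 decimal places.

0.39

p = (3/4)(1 − e^(−4d/3)) = 0.75 × (1 − e^(-0.737333)) = 0.75 × (1 − 0.478388) = 0.391209.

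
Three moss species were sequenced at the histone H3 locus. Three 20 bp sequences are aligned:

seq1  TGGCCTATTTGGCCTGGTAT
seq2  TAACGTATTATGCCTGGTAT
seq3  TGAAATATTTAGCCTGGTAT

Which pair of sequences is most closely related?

seq1–seq2: 5/20 differ, p = 0.250, d = 0.304.
seq1–seq3: 4/20 differ, p = 0.200, d = 0.233.
seq2–seq3: 5/20 differ, p = 0.250, d = 0.304.
The smallest distance is between seq1 and seq3.

seq1 and seq3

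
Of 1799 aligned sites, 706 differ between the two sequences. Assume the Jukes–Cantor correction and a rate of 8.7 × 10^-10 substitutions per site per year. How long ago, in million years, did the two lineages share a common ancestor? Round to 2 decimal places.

319.30

p = 706/1799 ≈ 0.39244.
d = −(3/4) ln(1 − 4p/3) = −0.75 ln(1 − 0.523253) = −0.75 ln(0.476747)
  = −0.75 × (-0.740769) = 0.555577 substitutions/site.
Under a molecular clock d = 2μt, so t = d/(2μ) = 0.555577 / (2 × 8.7 × 10^-10) = 319.30 million years.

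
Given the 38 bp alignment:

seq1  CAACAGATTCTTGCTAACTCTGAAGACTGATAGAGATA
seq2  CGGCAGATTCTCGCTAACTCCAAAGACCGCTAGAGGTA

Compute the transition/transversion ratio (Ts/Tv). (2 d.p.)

7.00

Transitions are A↔G and C↔T; transversions are all other mismatches.
Transitions: 7. Transversions: 1.
R = 7/1 = 7.00.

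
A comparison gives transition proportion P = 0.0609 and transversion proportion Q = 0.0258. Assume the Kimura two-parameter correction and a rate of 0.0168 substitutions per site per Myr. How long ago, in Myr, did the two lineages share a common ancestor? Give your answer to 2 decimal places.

2.77

Under the Kimura two-parameter model, d = −½ ln(1 − 2P − Q) − ¼ ln(1 − 2Q).
1 − 2P − Q = 0.8524, giving −½ ln(0.8524) = 0.079850.
1 − 2Q = 0.9484, giving −¼ ln(0.9484) = 0.013245.
d = 0.079850 + 0.013245 = 0.093095.
Under a molecular clock d = 2μt, so t = d/(2μ) = 0.093095 / (2 × 0.0168) = 2.77 Myr.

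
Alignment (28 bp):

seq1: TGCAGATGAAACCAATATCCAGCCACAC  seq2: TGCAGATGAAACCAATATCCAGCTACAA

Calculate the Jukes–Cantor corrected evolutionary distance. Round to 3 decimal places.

0.075

The sequences differ at 2 of 28 sites (24, 28), so p = 2/28 ≈ 0.071429.
d = −(3/4) ln(1 − 4p/3) = −0.75 ln(1 − 0.095239) = −0.75 ln(0.904761)
  = −0.75 × (-0.100084) = 0.075063 substitutions/site.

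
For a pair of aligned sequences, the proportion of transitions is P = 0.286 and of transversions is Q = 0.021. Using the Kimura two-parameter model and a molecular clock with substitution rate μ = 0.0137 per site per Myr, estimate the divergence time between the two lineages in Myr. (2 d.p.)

16.80

Under the Kimura two-parameter model, d = −½ ln(1 − 2P − Q) − ¼ ln(1 − 2Q).
1 − 2P − Q = 0.407, giving −½ ln(0.407) = 0.449471.
1 − 2Q = 0.958, giving −¼ ln(0.958) = 0.010727.
d = 0.449471 + 0.010727 = 0.460198.
Under a molecular clock d = 2μt, so t = d/(2μ) = 0.460198 / (2 × 0.0137) = 16.80 Myr.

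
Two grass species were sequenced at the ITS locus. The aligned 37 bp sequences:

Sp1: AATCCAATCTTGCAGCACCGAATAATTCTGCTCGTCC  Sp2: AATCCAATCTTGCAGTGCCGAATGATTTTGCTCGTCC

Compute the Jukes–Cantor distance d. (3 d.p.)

The sequences differ at 4 of 37 sites (16, 17, 24, 28), so p = 4/37 ≈ 0.108108.
d = −(3/4) ln(1 − 4p/3) = −0.75 ln(1 − 0.144144) = −0.75 ln(0.855856)
  = −0.75 × (-0.155653) = 0.116740 substitutions/site.

0.117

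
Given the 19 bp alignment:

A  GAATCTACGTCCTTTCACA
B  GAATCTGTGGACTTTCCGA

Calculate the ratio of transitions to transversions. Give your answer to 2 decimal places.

0.50

Transitions are A↔G and C↔T; transversions are all other mismatches.
Transitions: 2. Transversions: 4.
R = 2/4 = 0.50.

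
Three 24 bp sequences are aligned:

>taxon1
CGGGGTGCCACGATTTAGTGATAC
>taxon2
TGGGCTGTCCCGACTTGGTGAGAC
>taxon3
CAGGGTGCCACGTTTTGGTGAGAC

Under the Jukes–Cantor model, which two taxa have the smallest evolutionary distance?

taxon1 and taxon3

taxon1–taxon2: 7/24 differ, p = 0.292, d = 0.369.
taxon1–taxon3: 4/24 differ, p = 0.167, d = 0.188.
taxon2–taxon3: 7/24 differ, p = 0.292, d = 0.369.
The smallest distance is between taxon1 and taxon3.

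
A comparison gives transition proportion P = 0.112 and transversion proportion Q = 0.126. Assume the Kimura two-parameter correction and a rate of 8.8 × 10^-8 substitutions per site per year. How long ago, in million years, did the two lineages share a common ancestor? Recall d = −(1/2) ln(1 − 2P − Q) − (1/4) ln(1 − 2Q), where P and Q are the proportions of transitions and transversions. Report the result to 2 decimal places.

Under the Kimura two-parameter model, d = −½ ln(1 − 2P − Q) − ¼ ln(1 − 2Q).
1 − 2P − Q = 0.65, giving −½ ln(0.65) = 0.215391.
1 − 2Q = 0.748, giving −¼ ln(0.748) = 0.072588.
d = 0.215391 + 0.072588 = 0.287979.
Under a molecular clock d = 2μt, so t = d/(2μ) = 0.287979 / (2 × 8.8 × 10^-8) = 1.64 million years.

1.64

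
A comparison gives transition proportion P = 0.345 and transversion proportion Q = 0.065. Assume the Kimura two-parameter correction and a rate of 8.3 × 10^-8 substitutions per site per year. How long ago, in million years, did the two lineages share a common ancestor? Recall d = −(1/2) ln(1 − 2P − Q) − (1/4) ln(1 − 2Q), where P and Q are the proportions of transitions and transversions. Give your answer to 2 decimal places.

Under the Kimura two-parameter model, d = −½ ln(1 − 2P − Q) − ¼ ln(1 − 2Q).
1 − 2P − Q = 0.245, giving −½ ln(0.245) = 0.703249.
1 − 2Q = 0.87, giving −¼ ln(0.87) = 0.034816.
d = 0.703249 + 0.034816 = 0.738065.
Under a molecular clock d = 2μt, so t = d/(2μ) = 0.738065 / (2 × 8.3 × 10^-8) = 4.45 million years.

4.45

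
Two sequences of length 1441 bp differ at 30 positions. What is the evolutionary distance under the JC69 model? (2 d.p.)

p = 30/1441 ≈ 0.020819.
d = −(3/4) ln(1 − 4p/3) = −0.75 ln(1 − 0.027759) = −0.75 ln(0.972241)
  = −0.75 × (-0.028152) = 0.021114 substitutions/site.

0.02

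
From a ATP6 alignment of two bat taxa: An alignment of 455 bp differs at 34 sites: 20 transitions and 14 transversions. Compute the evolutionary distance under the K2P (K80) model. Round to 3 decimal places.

P = 20/455 ≈ 0.043956 and Q = 14/455 ≈ 0.030769.
Under the Kimura two-parameter model, d = −½ ln(1 − 2P − Q) − ¼ ln(1 − 2Q).
1 − 2P − Q = 0.881319, giving −½ ln(0.881319) = 0.063168.
1 − 2Q = 0.938462, giving −¼ ln(0.938462) = 0.015878.
d = 0.063168 + 0.015878 = 0.079046.

0.079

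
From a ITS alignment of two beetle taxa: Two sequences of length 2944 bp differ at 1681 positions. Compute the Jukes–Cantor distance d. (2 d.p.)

1.07

p = 1681/2944 ≈ 0.570992.
d = −(3/4) ln(1 − 4p/3) = −0.75 ln(1 − 0.761323) = −0.75 ln(0.238677)
  = −0.75 × (-1.432644) = 1.074483 substitutions/site.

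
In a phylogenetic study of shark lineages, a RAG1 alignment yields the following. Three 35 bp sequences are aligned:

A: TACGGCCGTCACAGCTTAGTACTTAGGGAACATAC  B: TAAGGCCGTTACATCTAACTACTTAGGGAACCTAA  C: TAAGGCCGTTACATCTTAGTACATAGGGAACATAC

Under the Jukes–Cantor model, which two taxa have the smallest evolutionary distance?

A–B: 7/35 differ, p = 0.200, d = 0.233.
A–C: 4/35 differ, p = 0.114, d = 0.124.
B–C: 5/35 differ, p = 0.143, d = 0.158.
The smallest distance is between A and C.

A and C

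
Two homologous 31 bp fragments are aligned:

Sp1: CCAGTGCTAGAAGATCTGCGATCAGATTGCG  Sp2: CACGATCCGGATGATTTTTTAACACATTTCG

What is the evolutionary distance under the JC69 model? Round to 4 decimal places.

0.6913

The sequences differ at 14 of 31 sites, so p = 14/31 ≈ 0.451613.
d = −(3/4) ln(1 − 4p/3) = −0.75 ln(1 − 0.602151) = −0.75 ln(0.397849)
  = −0.75 × (-0.921683) = 0.691262 substitutions/site.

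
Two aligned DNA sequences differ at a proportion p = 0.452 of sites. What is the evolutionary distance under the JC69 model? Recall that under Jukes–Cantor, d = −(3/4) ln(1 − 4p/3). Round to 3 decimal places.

d = −(3/4) ln(1 − 4p/3) = −0.75 ln(1 − 0.602667) = −0.75 ln(0.397333)
  = −0.75 × (-0.922981) = 0.692236 substitutions/site.

0.692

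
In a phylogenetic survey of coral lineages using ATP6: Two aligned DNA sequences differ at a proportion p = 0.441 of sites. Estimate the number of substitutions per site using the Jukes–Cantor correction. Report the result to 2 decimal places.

0.67

d = −(3/4) ln(1 − 4p/3) = −0.75 ln(1 − 0.588) = −0.75 ln(0.412)
  = −0.75 × (-0.886732) = 0.665049 substitutions/site.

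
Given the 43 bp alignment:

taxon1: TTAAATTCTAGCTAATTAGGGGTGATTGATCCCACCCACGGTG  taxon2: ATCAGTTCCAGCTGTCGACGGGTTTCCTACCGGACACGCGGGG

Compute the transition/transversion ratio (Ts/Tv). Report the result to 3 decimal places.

Transitions are A↔G and C↔T; transversions are all other mismatches.
Transitions: 8. Transversions: 12.
R = 8/12 = 0.666666… ≈ 0.667 (to 3 d.p.).

0.667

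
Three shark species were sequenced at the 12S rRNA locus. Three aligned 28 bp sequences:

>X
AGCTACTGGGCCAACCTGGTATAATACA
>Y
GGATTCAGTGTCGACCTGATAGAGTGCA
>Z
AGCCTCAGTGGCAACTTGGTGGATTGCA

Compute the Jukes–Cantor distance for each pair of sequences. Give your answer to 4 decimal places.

X–Y: 11/28 sites differ → p ≈ 0.392857, d = −0.75 ln(1 − 0.523809) = 0.556452 ≈ 0.5565.
X–Z: 10/28 sites differ → p ≈ 0.357143, d = −0.75 ln(1 − 0.476191) = 0.484971 ≈ 0.4850.
Y–Z: 9/28 sites differ → p ≈ 0.321429, d = −0.75 ln(1 − 0.428572) = 0.419713 ≈ 0.4197.

d(X,Y) = 0.5565, d(X,Z) = 0.4850, d(Y,Z) = 0.4197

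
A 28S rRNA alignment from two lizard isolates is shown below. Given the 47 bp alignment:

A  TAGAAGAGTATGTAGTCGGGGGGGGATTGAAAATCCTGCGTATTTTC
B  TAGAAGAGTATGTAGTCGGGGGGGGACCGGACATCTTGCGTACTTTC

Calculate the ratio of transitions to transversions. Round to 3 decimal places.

5.000

Transitions are A↔G and C↔T; transversions are all other mismatches.
Transitions: 5. Transversions: 1.
R = 5/1 = 5.000.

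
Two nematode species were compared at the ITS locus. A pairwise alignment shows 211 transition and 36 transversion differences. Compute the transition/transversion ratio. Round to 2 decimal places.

R = 211/36 = 5.861111… ≈ 5.86 (to 2 d.p.).

5.86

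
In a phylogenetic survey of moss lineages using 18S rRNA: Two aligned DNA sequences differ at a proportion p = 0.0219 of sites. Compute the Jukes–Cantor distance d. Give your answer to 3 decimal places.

0.022

d = −(3/4) ln(1 − 4p/3) = −0.75 ln(1 − 0.0292) = −0.75 ln(0.9708)
  = −0.75 × (-0.029635) = 0.022226 substitutions/site.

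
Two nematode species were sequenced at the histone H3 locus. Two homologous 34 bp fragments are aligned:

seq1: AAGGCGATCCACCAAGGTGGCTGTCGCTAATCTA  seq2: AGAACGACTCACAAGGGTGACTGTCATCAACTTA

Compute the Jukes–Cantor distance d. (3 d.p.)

0.535

The sequences differ at 13 of 34 sites, so p = 13/34 ≈ 0.382353.
d = −(3/4) ln(1 − 4p/3) = −0.75 ln(1 − 0.509804) = −0.75 ln(0.490196)
  = −0.75 × (-0.712950) = 0.534713 substitutions/site.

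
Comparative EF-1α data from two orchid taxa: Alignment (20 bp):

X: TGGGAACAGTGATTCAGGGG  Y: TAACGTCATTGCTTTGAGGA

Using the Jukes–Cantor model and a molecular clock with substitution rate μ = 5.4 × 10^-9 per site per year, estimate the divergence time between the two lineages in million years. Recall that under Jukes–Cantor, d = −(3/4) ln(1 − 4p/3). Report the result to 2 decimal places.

91.79

The sequences differ at 11 of 20 sites, so p = 11/20 = 0.55.
d = −(3/4) ln(1 − 4p/3) = −0.75 ln(1 − 0.733333) = −0.75 ln(0.266667)
  = −0.75 × (-1.321755) = 0.991316 substitutions/site.
Under a molecular clock d = 2μt, so t = d/(2μ) = 0.991316 / (2 × 5.4 × 10^-9) = 91.79 million years.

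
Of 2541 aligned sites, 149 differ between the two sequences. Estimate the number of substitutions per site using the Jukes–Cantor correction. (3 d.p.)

p = 149/2541 ≈ 0.058638.
d = −(3/4) ln(1 − 4p/3) = −0.75 ln(1 − 0.078184) = −0.75 ln(0.921816)
  = −0.75 × (-0.081410) = 0.061058 substitutions/site.

0.061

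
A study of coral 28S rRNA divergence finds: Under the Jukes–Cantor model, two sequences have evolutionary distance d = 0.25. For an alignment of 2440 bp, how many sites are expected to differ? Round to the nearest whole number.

Invert JC69: p = (3/4)(1 − e^(−4d/3)) = 0.75 × (1 − e^(-0.333333)) = 0.75 × (1 − 0.716532) = 0.212601.
Expected differing sites = pL ≈ 0.212601 × 2440 = 518.74644 ≈ 519.

519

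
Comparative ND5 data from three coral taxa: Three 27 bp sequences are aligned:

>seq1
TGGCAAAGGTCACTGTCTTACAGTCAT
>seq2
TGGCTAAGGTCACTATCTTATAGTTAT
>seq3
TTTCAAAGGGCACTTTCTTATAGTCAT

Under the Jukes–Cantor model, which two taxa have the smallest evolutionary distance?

seq1 and seq2

seq1–seq2: 4/27 differ, p = 0.148, d = 0.165.
seq1–seq3: 5/27 differ, p = 0.185, d = 0.213.
seq2–seq3: 6/27 differ, p = 0.222, d = 0.264.
The smallest distance is between seq1 and seq2.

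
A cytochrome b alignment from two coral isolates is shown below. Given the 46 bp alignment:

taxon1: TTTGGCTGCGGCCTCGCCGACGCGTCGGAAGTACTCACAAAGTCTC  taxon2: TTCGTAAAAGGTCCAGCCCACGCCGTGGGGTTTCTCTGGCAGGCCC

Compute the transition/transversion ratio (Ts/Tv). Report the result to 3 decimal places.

Transitions are A↔G and C↔T; transversions are all other mismatches.
Transitions: 9. Transversions: 14.
R = 9/14 = 0.642857… ≈ 0.643 (to 3 d.p.).

0.643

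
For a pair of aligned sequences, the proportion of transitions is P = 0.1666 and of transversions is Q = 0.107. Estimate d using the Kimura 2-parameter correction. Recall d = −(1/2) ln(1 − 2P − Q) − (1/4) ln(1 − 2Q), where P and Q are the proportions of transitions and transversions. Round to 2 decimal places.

Under the Kimura two-parameter model, d = −½ ln(1 − 2P − Q) − ¼ ln(1 − 2Q).
1 − 2P − Q = 0.5598, giving −½ ln(0.5598) = 0.290088.
1 − 2Q = 0.786, giving −¼ ln(0.786) = 0.060200.
d = 0.290088 + 0.060200 = 0.350288.

0.35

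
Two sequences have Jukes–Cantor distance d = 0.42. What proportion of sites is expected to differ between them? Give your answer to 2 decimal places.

p = (3/4)(1 − e^(−4d/3)) = 0.75 × (1 − e^(-0.56)) = 0.75 × (1 − 0.571209) = 0.321593.

0.32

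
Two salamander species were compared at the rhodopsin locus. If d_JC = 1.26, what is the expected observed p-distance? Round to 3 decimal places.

p = (3/4)(1 − e^(−4d/3)) = 0.75 × (1 − e^(-1.68)) = 0.75 × (1 − 0.186374) = 0.610220.

0.610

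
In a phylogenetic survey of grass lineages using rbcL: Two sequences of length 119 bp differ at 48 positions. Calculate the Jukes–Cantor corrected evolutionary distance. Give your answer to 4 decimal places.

p = 48/119 ≈ 0.403361.
d = −(3/4) ln(1 − 4p/3) = −0.75 ln(1 − 0.537815) = −0.75 ln(0.462185)
  = −0.75 × (-0.771790) = 0.578843 substitutions/site.

0.5788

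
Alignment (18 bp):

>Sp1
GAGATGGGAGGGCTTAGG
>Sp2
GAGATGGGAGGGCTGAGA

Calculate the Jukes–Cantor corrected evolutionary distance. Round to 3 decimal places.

0.120

The sequences differ at 2 of 18 sites (15, 18), so p = 2/18 ≈ 0.111111.
d = −(3/4) ln(1 − 4p/3) = −0.75 ln(1 − 0.148148) = −0.75 ln(0.851852)
  = −0.75 × (-0.160342) = 0.120257 substitutions/site.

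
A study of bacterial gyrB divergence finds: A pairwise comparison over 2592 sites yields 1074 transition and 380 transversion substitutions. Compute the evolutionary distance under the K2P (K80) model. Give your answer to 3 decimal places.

P = 1074/2592 ≈ 0.414352 and Q = 380/2592 ≈ 0.146605.
Under the Kimura two-parameter model, d = −½ ln(1 − 2P − Q) − ¼ ln(1 − 2Q).
1 − 2P − Q = 0.024691, giving −½ ln(0.024691) = 1.850658.
1 − 2Q = 0.70679, giving −¼ ln(0.70679) = 0.086755.
d = 1.850658 + 0.086755 = 1.937413.

1.937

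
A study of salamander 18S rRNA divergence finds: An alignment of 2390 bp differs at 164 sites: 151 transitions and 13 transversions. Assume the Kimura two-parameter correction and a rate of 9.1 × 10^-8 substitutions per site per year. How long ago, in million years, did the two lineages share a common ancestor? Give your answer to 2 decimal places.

P = 151/2390 ≈ 0.06318 and Q = 13/2390 ≈ 0.005439.
Under the Kimura two-parameter model, d = −½ ln(1 − 2P − Q) − ¼ ln(1 − 2Q).
1 − 2P − Q = 0.868201, giving −½ ln(0.868201) = 0.070666.
1 − 2Q = 0.989122, giving −¼ ln(0.989122) = 0.002734.
d = 0.070666 + 0.002734 = 0.073400.
Under a molecular clock d = 2μt, so t = d/(2μ) = 0.073400 / (2 × 9.1 × 10^-8) = 0.40 million years.

0.40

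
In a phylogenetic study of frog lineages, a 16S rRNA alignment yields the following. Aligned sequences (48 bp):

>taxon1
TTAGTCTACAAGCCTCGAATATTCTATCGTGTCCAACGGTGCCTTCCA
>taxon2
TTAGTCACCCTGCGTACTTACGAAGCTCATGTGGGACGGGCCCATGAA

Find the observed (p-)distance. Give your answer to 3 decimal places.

The sequences differ at 25 of 48 positions.
p = 25/48 = 0.520833… ≈ 0.521 (to 3 d.p.).

0.521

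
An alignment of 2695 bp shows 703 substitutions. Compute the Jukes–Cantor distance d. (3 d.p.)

0.321

p = 703/2695 ≈ 0.260853.
d = −(3/4) ln(1 − 4p/3) = −0.75 ln(1 − 0.347804) = −0.75 ln(0.652196)
  = −0.75 × (-0.427410) = 0.320558 substitutions/site.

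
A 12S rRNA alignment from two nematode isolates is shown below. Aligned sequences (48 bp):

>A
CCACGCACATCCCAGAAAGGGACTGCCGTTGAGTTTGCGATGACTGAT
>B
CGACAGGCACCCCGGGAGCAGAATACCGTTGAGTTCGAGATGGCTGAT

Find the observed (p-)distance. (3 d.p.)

0.313

The sequences differ at 15 of 48 positions.
p = 15/48 = 0.3125 ≈ 0.313 (to 3 d.p.).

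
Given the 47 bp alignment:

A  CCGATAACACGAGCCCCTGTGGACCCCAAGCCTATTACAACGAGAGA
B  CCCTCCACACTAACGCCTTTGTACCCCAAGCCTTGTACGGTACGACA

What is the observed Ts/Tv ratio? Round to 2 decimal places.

Transitions are A↔G and C↔T; transversions are all other mismatches.
Transitions: 6. Transversions: 11.
R = 6/11 = 0.545454… ≈ 0.55 (to 2 d.p.).

0.55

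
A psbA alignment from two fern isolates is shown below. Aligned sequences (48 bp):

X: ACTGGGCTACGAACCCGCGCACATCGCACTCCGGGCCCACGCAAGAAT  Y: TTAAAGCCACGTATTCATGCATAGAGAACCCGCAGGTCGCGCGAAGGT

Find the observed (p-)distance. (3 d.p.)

0.542

The sequences differ at 26 of 48 positions.
p = 26/48 = 0.541666… ≈ 0.542 (to 3 d.p.).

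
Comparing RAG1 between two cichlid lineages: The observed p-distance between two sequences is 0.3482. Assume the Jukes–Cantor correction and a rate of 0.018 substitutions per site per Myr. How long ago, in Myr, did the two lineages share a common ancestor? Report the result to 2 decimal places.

d = −(3/4) ln(1 − 4p/3) = −0.75 ln(1 − 0.464267) = −0.75 ln(0.535733)
  = −0.75 × (-0.624119) = 0.468089 substitutions/site.
Under a molecular clock d = 2μt, so t = d/(2μ) = 0.468089 / (2 × 0.018) = 13.00 Myr.

13.00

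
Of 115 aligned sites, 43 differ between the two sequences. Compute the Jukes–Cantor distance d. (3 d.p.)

p = 43/115 ≈ 0.373913.
d = −(3/4) ln(1 − 4p/3) = −0.75 ln(1 − 0.498551) = −0.75 ln(0.501449)
  = −0.75 × (-0.690253) = 0.517690 substitutions/site.

0.518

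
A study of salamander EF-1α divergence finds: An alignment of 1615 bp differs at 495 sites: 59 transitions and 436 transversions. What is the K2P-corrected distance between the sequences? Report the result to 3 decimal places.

0.404

P = 59/1615 ≈ 0.036533 and Q = 436/1615 ≈ 0.269969.
Under the Kimura two-parameter model, d = −½ ln(1 − 2P − Q) − ¼ ln(1 − 2Q).
1 − 2P − Q = 0.656965, giving −½ ln(0.656965) = 0.210062.
1 − 2Q = 0.460062, giving −¼ ln(0.460062) = 0.194099.
d = 0.210062 + 0.194099 = 0.404161.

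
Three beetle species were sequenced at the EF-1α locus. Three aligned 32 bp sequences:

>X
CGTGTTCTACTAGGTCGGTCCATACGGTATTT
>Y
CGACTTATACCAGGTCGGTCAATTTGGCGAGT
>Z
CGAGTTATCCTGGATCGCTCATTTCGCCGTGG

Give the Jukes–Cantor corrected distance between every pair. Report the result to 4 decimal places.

d(X,Y) = 0.4598, d(X,Z) = 0.6566, d(Y,Z) = 0.4598

X–Y: 11/32 sites differ → p = 0.34375, d = −0.75 ln(1 − 0.458333) = 0.459828 ≈ 0.4598.
X–Z: 14/32 sites differ → p = 0.4375, d = −0.75 ln(1 − 0.583333) = 0.656601 ≈ 0.6566.
Y–Z: 11/32 sites differ → p = 0.34375, d = −0.75 ln(1 − 0.458333) = 0.459828 ≈ 0.4598.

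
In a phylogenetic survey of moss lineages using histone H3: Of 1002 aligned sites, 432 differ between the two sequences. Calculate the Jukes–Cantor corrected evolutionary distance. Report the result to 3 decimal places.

0.641

p = 432/1002 ≈ 0.431138.
d = −(3/4) ln(1 − 4p/3) = −0.75 ln(1 − 0.574851) = −0.75 ln(0.425149)
  = −0.75 × (-0.855316) = 0.641487 substitutions/site.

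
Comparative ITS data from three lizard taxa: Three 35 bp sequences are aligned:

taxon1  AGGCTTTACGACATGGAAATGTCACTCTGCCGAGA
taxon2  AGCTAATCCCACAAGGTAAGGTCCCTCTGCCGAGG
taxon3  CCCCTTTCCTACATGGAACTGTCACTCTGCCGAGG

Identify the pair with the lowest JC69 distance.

taxon1–taxon2: 11/35 differ, p = 0.314, d = 0.407.
taxon1–taxon3: 7/35 differ, p = 0.200, d = 0.233.
taxon2–taxon3: 11/35 differ, p = 0.314, d = 0.407.
The smallest distance is between taxon1 and taxon3.

taxon1 and taxon3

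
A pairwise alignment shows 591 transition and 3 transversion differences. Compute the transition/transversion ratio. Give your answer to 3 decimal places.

197.000

R = 591/3 = 197.000.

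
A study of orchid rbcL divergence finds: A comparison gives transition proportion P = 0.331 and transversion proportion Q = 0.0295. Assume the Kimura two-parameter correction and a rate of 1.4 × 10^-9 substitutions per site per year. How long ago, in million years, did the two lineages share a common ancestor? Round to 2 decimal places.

215.44

Under the Kimura two-parameter model, d = −½ ln(1 − 2P − Q) − ¼ ln(1 − 2Q).
1 − 2P − Q = 0.3085, giving −½ ln(0.3085) = 0.588017.
1 − 2Q = 0.941, giving −¼ ln(0.941) = 0.015203.
d = 0.588017 + 0.015203 = 0.603220.
Under a molecular clock d = 2μt, so t = d/(2μ) = 0.603220 / (2 × 1.4 × 10^-9) = 215.44 million years.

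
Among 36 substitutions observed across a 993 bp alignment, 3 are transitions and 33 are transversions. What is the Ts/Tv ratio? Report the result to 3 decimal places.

0.091

R = 3/33 = 0.090909… ≈ 0.091 (to 3 d.p.).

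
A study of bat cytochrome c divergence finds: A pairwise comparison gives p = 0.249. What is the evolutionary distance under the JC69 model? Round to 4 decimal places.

d = −(3/4) ln(1 − 4p/3) = −0.75 ln(1 − 0.332) = −0.75 ln(0.668)
  = −0.75 × (-0.403467) = 0.302600 substitutions/site.

0.3026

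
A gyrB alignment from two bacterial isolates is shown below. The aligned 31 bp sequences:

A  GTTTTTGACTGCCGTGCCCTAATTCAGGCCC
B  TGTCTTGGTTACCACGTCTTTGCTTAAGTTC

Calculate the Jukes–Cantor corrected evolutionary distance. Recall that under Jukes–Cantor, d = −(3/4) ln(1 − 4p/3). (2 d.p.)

0.99

The sequences differ at 17 of 31 sites, so p = 17/31 ≈ 0.548387.
d = −(3/4) ln(1 − 4p/3) = −0.75 ln(1 − 0.731183) = −0.75 ln(0.268817)
  = −0.75 × (-1.313724) = 0.985293 substitutions/site.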